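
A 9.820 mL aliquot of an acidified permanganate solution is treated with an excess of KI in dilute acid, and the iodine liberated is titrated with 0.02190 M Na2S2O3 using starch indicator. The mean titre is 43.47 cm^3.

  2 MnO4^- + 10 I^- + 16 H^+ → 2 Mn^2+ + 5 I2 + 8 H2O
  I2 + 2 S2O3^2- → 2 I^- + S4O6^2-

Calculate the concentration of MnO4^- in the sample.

0.01939 M

n(S2O3^2-) = 0.04347 × 0.02190 = 9.520 × 10^-4 mol
n(I2) = n(S2O3^2-)/2 = 4.760 × 10^-4 mol
From the 2:5 ratio, n(MnO4^-) in the aliquot = 2/5 × 4.760 × 10^-4 = 1.904 × 10^-4 mol
[MnO4^-] = 1.904 × 10^-4 / 0.009820 = 0.01939 mol/L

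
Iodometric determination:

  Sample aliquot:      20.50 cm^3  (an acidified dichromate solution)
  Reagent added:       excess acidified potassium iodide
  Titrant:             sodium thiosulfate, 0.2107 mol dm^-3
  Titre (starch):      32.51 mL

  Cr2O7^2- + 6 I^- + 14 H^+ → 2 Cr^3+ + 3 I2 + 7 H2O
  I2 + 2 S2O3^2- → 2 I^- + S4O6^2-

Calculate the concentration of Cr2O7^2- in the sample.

0.05569 mol/L

n(S2O3^2-) = 0.03251 × 0.2107 = 6.850 × 10^-3 mol
n(I2) = n(S2O3^2-)/2 = 3.425 × 10^-3 mol
From the 1:3 ratio, n(Cr2O7^2-) in the aliquot = 1/3 × 3.425 × 10^-3 = 1.142 × 10^-3 mol
[Cr2O7^2-] = 1.142 × 10^-3 / 0.02050 = 0.05569 mol/L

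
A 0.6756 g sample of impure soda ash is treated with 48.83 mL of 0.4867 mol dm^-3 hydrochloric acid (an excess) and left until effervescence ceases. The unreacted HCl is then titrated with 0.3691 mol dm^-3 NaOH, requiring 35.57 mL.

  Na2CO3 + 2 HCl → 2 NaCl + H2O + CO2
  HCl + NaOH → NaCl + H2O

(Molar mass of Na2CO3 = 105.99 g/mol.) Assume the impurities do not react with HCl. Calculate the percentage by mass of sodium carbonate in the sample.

83.44 %

n(HCl) added = 0.04883 × 0.4867 = 0.02377 mol
n(NaOH) used in back-titration = 0.03557 × 0.3691 = 0.01313 mol
n(HCl) left over = 0.01313 mol (1:1 ratio)
n(HCl) consumed by analyte = 0.02377 − 0.01313 = 0.01064 mol
From the 1:2 ratio, n(Na2CO3) = 1/2 × 0.01064 = 5.318 × 10^-3 mol
mass of Na2CO3 = 5.318 × 10^-3 × 105.99 = 0.5637 g
% Na2CO3 = 0.5637 / 0.6756 × 100 = 83.44 %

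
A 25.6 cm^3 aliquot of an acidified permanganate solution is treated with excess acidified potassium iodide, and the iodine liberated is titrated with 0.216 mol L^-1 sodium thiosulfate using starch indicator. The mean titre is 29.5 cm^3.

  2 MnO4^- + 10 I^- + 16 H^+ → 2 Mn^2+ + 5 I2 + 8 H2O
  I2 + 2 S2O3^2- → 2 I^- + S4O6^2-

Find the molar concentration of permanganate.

n(S2O3^2-) = 0.0295 × 0.216 = 6.37 × 10^-3 mol
n(I2) = n(S2O3^2-)/2 = 3.19 × 10^-3 mol
From the 2:5 ratio, n(MnO4^-) in the aliquot = 2/5 × 3.19 × 10^-3 = 1.27 × 10^-3 mol
[MnO4^-] = 1.27 × 10^-3 / 0.0256 = 0.0498 mol/L

0.0498 mol/L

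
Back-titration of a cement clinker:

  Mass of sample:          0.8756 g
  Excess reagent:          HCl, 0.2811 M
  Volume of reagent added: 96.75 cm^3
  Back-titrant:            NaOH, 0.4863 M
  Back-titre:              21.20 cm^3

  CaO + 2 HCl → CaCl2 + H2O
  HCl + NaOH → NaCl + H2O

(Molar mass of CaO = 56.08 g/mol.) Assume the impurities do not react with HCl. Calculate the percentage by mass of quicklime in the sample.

n(HCl) added = 0.09675 × 0.2811 = 0.02720 mol
n(NaOH) used in back-titration = 0.02120 × 0.4863 = 0.01031 mol
n(HCl) left over = 0.01031 mol (1:1 ratio)
n(HCl) consumed by analyte = 0.02720 − 0.01031 = 0.01689 mol
From the 1:2 ratio, n(CaO) = 1/2 × 0.01689 = 8.443 × 10^-3 mol
mass of CaO = 8.443 × 10^-3 × 56.08 = 0.4735 g
% CaO = 0.4735 / 0.8756 × 100 = 54.08 %

54.08 %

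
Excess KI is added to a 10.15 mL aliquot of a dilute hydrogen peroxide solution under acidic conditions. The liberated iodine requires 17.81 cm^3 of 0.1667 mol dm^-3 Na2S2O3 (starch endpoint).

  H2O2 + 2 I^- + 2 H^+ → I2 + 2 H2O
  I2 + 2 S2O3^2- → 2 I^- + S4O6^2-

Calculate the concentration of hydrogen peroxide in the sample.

n(S2O3^2-) = 0.01781 × 0.1667 = 2.969 × 10^-3 mol
n(I2) = n(S2O3^2-)/2 = 1.484 × 10^-3 mol
n(H2O2) in the aliquot = 1.484 × 10^-3 mol (1:1 ratio)
[H2O2] = 1.484 × 10^-3 / 0.01015 = 0.1463 mol/L

0.1463 mol/L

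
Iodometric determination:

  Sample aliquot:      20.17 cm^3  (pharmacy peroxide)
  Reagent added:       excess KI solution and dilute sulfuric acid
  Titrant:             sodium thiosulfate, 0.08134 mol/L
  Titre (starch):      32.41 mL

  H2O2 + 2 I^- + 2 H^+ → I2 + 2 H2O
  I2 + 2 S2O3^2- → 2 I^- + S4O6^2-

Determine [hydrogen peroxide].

0.06535 mol/L

n(S2O3^2-) = 0.03241 × 0.08134 = 2.636 × 10^-3 mol
n(I2) = n(S2O3^2-)/2 = 1.318 × 10^-3 mol
n(H2O2) in the aliquot = 1.318 × 10^-3 mol (1:1 ratio)
[H2O2] = 1.318 × 10^-3 / 0.02017 = 0.06535 mol/L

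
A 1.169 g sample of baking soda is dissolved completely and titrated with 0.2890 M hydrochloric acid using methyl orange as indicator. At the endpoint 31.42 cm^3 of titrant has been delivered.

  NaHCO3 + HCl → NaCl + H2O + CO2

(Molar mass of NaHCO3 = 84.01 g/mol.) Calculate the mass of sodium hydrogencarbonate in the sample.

n(HCl) = 0.03142 L × 0.2890 mol/L = 9.080 × 10^-3 mol
n(NaHCO3) = 9.080 × 10^-3 mol (1:1 ratio)
mass of NaHCO3 = 9.080 × 10^-3 × 84.01 g/mol = 0.7628 g

0.7628 g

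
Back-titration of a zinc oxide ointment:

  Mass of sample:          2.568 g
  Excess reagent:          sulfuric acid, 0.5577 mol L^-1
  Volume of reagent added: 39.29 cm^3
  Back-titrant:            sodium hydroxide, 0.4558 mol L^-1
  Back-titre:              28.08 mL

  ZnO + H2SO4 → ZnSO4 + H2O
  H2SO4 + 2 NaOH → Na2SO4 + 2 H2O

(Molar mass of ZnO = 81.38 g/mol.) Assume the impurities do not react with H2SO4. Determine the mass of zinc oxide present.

1.262 g

n(H2SO4) added = 0.03929 × 0.5577 = 0.02191 mol
n(NaOH) used in back-titration = 0.02808 × 0.4558 = 0.01280 mol
From the 1:2 ratio, n(H2SO4) left over = 1/2 × 0.01280 = 6.399 × 10^-3 mol
n(H2SO4) consumed by analyte = 0.02191 − 6.399 × 10^-3 = 0.01551 mol
n(ZnO) = 0.01551 mol (1:1 ratio)
mass of ZnO = 0.01551 × 81.38 = 1.262 g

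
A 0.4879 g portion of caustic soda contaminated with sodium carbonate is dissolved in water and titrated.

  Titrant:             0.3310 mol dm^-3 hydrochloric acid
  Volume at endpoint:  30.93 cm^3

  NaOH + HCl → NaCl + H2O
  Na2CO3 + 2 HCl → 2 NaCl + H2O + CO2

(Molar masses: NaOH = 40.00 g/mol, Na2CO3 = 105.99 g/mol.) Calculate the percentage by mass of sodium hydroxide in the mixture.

n(HCl) = 0.03093 × 0.3310 = 0.01024 mol
Let x = n(NaOH), y = n(Na2CO3).
Titrant: 1x + 2y = 0.01024;  mass: 40.00x + 105.99y = 0.4879
Solving, x = 4.206 × 10^-3 mol, y = 3.016 × 10^-3 mol
mass of NaOH = 4.206 × 10^-3 × 40.00 = 0.1682 g
% NaOH = 0.1682 / 0.4879 × 100 = 34.48 %

34.48 %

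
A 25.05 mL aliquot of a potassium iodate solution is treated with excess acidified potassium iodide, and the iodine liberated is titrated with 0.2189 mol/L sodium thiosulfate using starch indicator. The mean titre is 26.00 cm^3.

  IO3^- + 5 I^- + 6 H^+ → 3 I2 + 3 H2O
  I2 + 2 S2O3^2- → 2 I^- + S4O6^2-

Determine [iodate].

0.03787 mol/L

n(S2O3^2-) = 0.02600 × 0.2189 = 5.691 × 10^-3 mol
n(I2) = n(S2O3^2-)/2 = 2.846 × 10^-3 mol
From the 1:3 ratio, n(IO3^-) in the aliquot = 1/3 × 2.846 × 10^-3 = 9.486 × 10^-4 mol
[IO3^-] = 9.486 × 10^-4 / 0.02505 = 0.03787 mol/L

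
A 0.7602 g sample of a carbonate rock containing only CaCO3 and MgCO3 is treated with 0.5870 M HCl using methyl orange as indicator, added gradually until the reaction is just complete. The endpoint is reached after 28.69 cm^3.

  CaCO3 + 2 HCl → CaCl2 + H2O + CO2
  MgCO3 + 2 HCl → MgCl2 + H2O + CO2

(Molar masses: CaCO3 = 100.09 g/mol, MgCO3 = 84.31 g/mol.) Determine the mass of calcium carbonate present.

0.3188 g

n(HCl) = 0.02869 × 0.5870 = 0.01684 mol
Let x = n(CaCO3), y = n(MgCO3).
Titrant: 2x + 2y = 0.01684;  mass: 100.09x + 84.31y = 0.7602
Solving, x = 3.185 × 10^-3 mol, y = 5.235 × 10^-3 mol
mass of CaCO3 = 3.185 × 10^-3 × 100.09 = 0.3188 g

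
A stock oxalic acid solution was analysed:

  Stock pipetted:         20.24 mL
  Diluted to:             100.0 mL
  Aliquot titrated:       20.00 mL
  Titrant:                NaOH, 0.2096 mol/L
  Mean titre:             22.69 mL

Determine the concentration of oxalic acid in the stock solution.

H2C2O4 + 2 NaOH → Na2C2O4 + 2 H2O
n(NaOH) = 0.02269 × 0.2096 = 4.756 × 10^-3 mol
From the 1:2 ratio, n(H2C2O4) in the aliquot = 1/2 × 4.756 × 10^-3 = 2.378 × 10^-3 mol
[H2C2O4]_dilute = 2.378 × 10^-3 / 0.02000 = 0.1189 mol/L
Dilution factor = 100.0 / 20.24 = 4.941
[H2C2O4]_stock = 0.1189 × 4.941 = 0.5874 mol/L

0.5874 mol/L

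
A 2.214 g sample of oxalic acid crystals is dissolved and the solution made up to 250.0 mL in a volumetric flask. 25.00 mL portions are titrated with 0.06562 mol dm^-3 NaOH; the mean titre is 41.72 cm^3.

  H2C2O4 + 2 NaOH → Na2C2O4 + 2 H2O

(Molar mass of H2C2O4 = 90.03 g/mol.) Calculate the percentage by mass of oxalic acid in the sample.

n(NaOH) per titration = 0.04172 × 0.06562 = 2.738 × 10^-3 mol
From the 1:2 ratio, n(H2C2O4) in each aliquot = 1/2 × 2.738 × 10^-3 = 1.369 × 10^-3 mol
n(H2C2O4) in the whole flask = 1.369 × 10^-3 × 250.0/25.00 = 0.01369 mol
mass of H2C2O4 = 0.01369 × 90.03 = 1.232 g
% H2C2O4 = 1.232 / 2.214 × 100 = 55.66 %

55.66 %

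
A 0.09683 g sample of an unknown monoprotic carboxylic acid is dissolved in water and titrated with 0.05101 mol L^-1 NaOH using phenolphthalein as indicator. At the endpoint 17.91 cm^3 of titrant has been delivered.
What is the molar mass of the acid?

n(NaOH) = 0.01791 L × 0.05101 mol/L = 9.136 × 10^-4 mol
n(HA) = 9.136 × 10^-4 mol (1:1 ratio)
M = m / n = 0.09683 g / 9.136 × 10^-4 mol = 106.0 g/mol

106.0 g/mol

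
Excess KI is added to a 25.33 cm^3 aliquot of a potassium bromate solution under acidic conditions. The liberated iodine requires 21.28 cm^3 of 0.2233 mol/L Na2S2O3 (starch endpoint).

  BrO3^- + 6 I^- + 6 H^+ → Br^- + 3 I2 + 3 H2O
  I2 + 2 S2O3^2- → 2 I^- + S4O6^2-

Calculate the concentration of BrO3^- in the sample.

0.03127 mol/L

n(S2O3^2-) = 0.02128 × 0.2233 = 4.752 × 10^-3 mol
n(I2) = n(S2O3^2-)/2 = 2.376 × 10^-3 mol
From the 1:3 ratio, n(BrO3^-) in the aliquot = 1/3 × 2.376 × 10^-3 = 7.920 × 10^-4 mol
[BrO3^-] = 7.920 × 10^-4 / 0.02533 = 0.03127 mol/L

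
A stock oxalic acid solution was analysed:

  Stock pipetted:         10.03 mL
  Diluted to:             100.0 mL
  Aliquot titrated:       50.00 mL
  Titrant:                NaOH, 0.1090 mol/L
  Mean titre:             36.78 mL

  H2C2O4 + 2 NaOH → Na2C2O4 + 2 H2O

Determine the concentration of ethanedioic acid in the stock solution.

n(NaOH) = 0.03678 × 0.1090 = 4.009 × 10^-3 mol
From the 1:2 ratio, n(H2C2O4) in the aliquot = 1/2 × 4.009 × 10^-3 = 2.005 × 10^-3 mol
[H2C2O4]_dilute = 2.005 × 10^-3 / 0.05000 = 0.04009 mol/L
Dilution factor = 100.0 / 10.03 = 9.970
[H2C2O4]_stock = 0.04009 × 9.970 = 0.3997 mol/L

0.3997 mol/L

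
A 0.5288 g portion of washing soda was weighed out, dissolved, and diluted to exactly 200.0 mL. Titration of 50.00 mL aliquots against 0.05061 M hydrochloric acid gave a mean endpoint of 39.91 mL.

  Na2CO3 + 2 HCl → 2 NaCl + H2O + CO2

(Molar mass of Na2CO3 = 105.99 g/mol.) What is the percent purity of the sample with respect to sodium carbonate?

n(HCl) per titration = 0.03991 × 0.05061 = 2.020 × 10^-3 mol
From the 1:2 ratio, n(Na2CO3) in each aliquot = 1/2 × 2.020 × 10^-3 = 1.010 × 10^-3 mol
n(Na2CO3) in the whole flask = 1.010 × 10^-3 × 200.0/50.00 = 4.040 × 10^-3 mol
mass of Na2CO3 = 4.040 × 10^-3 × 105.99 = 0.4282 g
% Na2CO3 = 0.4282 / 0.5288 × 100 = 80.97 %

80.97 %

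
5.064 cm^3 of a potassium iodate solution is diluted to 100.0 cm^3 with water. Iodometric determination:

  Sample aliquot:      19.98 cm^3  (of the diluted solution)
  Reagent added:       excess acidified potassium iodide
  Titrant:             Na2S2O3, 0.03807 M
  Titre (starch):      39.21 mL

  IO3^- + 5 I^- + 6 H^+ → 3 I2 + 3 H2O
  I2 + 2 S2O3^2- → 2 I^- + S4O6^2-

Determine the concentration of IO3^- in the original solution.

n(S2O3^2-) = 0.03921 × 0.03807 = 1.493 × 10^-3 mol
n(I2) = n(S2O3^2-)/2 = 7.464 × 10^-4 mol
From the 1:3 ratio, n(IO3^-) in the aliquot = 1/3 × 7.464 × 10^-4 = 2.488 × 10^-4 mol
[IO3^-]_dilute = 2.488 × 10^-4 / 0.01998 = 0.01245 mol/L
[IO3^-]_original = 0.01245 × 100.0/5.064 = 0.2459 mol/L

0.2459 M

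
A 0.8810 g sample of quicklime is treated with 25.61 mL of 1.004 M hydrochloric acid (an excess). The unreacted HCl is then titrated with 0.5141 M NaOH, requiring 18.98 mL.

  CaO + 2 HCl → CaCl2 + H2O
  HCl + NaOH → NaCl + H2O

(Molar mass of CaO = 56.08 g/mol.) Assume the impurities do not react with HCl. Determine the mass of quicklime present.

n(HCl) added = 0.02561 × 1.004 = 0.02571 mol
n(NaOH) used in back-titration = 0.01898 × 0.5141 = 9.758 × 10^-3 mol
n(HCl) left over = 9.758 × 10^-3 mol (1:1 ratio)
n(HCl) consumed by analyte = 0.02571 − 9.758 × 10^-3 = 0.01595 mol
From the 1:2 ratio, n(CaO) = 1/2 × 0.01595 = 7.977 × 10^-3 mol
mass of CaO = 7.977 × 10^-3 × 56.08 = 0.4474 g

0.4474 g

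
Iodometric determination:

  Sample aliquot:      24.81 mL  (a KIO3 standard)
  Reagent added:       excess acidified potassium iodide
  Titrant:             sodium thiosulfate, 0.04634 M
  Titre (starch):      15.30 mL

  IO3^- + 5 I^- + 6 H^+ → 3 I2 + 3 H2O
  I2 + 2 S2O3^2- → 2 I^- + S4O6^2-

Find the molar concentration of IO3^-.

0.004763 M

n(S2O3^2-) = 0.01530 × 0.04634 = 7.090 × 10^-4 mol
n(I2) = n(S2O3^2-)/2 = 3.545 × 10^-4 mol
From the 1:3 ratio, n(IO3^-) in the aliquot = 1/3 × 3.545 × 10^-4 = 1.182 × 10^-4 mol
[IO3^-] = 1.182 × 10^-4 / 0.02481 = 0.004763 mol/L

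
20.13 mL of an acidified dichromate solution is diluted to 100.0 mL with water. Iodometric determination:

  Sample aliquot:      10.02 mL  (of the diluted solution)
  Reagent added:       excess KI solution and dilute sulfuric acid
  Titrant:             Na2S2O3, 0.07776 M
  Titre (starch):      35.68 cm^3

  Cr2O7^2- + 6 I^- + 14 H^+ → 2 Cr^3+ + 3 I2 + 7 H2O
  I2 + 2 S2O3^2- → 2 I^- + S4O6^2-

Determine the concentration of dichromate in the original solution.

0.2293 M

n(S2O3^2-) = 0.03568 × 0.07776 = 2.774 × 10^-3 mol
n(I2) = n(S2O3^2-)/2 = 1.387 × 10^-3 mol
From the 1:3 ratio, n(Cr2O7^2-) in the aliquot = 1/3 × 1.387 × 10^-3 = 4.624 × 10^-4 mol
[Cr2O7^2-]_dilute = 4.624 × 10^-4 / 0.01002 = 0.04615 mol/L
[Cr2O7^2-]_original = 0.04615 × 100.0/20.13 = 0.2293 mol/L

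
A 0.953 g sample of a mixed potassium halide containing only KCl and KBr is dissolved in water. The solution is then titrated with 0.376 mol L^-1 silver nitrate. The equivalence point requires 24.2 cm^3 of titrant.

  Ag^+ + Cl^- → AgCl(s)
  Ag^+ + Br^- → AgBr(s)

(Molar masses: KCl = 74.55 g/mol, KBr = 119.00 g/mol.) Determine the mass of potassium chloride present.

0.218 g

n(AgNO3) = 0.0242 × 0.376 = 9.10 × 10^-3 mol
Let x = n(KCl), y = n(KBr).
Titrant: 1x + 1y = 9.10 × 10^-3;  mass: 74.55x + 119.00y = 0.953
Solving, x = 2.92 × 10^-3 mol, y = 6.18 × 10^-3 mol
mass of KCl = 2.92 × 10^-3 × 74.55 = 0.218 g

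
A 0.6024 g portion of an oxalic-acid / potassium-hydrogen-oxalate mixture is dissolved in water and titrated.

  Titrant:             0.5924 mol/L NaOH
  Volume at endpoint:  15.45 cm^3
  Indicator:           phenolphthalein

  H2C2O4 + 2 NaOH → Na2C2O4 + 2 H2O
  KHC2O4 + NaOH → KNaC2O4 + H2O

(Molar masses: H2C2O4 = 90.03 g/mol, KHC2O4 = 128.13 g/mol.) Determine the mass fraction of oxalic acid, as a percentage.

n(NaOH) = 0.01545 × 0.5924 = 9.153 × 10^-3 mol
Let x = n(H2C2O4), y = n(KHC2O4).
Titrant: 2x + 1y = 9.153 × 10^-3;  mass: 90.03x + 128.13y = 0.6024
Solving, x = 3.431 × 10^-3 mol, y = 2.291 × 10^-3 mol
mass of H2C2O4 = 3.431 × 10^-3 × 90.03 = 0.3089 g
% H2C2O4 = 0.3089 / 0.6024 × 100 = 51.28 %

51.28 %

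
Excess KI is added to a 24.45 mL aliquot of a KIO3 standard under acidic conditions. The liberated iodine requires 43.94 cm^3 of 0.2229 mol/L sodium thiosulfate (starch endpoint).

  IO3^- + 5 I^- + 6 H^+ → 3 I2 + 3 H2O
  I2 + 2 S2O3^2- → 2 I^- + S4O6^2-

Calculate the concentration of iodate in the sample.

n(S2O3^2-) = 0.04394 × 0.2229 = 9.794 × 10^-3 mol
n(I2) = n(S2O3^2-)/2 = 4.897 × 10^-3 mol
From the 1:3 ratio, n(IO3^-) in the aliquot = 1/3 × 4.897 × 10^-3 = 1.632 × 10^-3 mol
[IO3^-] = 1.632 × 10^-3 / 0.02445 = 0.06676 mol/L

0.06676 mol/L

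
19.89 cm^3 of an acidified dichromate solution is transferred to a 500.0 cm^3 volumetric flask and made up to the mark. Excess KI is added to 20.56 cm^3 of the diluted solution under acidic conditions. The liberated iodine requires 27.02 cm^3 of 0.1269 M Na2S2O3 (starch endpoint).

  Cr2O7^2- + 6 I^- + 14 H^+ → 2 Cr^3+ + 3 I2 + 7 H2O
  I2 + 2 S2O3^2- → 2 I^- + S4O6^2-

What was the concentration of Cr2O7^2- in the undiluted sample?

0.6987 M

n(S2O3^2-) = 0.02702 × 0.1269 = 3.429 × 10^-3 mol
n(I2) = n(S2O3^2-)/2 = 1.714 × 10^-3 mol
From the 1:3 ratio, n(Cr2O7^2-) in the aliquot = 1/3 × 1.714 × 10^-3 = 5.715 × 10^-4 mol
[Cr2O7^2-]_dilute = 5.715 × 10^-4 / 0.02056 = 0.02780 mol/L
[Cr2O7^2-]_original = 0.02780 × 500.0/19.89 = 0.6987 mol/L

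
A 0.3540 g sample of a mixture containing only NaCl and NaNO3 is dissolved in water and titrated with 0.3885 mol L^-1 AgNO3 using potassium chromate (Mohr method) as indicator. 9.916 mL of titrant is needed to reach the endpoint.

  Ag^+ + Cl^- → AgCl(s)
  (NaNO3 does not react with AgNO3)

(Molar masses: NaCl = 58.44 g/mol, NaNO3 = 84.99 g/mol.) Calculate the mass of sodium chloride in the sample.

n(AgNO3) = 0.009916 × 0.3885 = 3.852 × 10^-3 mol
Let x = n(NaCl), y = n(NaNO3).
Titrant: 1x = 3.852 × 10^-3;  mass: 58.44x + 84.99y = 0.3540
Solving, x = 3.852 × 10^-3 mol, y = 1.516 × 10^-3 mol
mass of NaCl = 3.852 × 10^-3 × 58.44 = 0.2251 g

0.2251 g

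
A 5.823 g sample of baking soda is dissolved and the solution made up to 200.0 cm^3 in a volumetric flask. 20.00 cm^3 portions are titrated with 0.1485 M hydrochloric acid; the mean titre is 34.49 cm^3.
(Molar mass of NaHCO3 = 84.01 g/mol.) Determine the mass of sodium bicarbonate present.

NaHCO3 + HCl → NaCl + H2O + CO2
n(HCl) per titration = 0.03449 × 0.1485 = 5.122 × 10^-3 mol
n(NaHCO3) in each aliquot = 5.122 × 10^-3 mol (1:1 ratio)
n(NaHCO3) in the whole flask = 5.122 × 10^-3 × 200.0/20.00 = 0.05122 mol
mass of NaHCO3 = 0.05122 × 84.01 = 4.303 g

4.303 g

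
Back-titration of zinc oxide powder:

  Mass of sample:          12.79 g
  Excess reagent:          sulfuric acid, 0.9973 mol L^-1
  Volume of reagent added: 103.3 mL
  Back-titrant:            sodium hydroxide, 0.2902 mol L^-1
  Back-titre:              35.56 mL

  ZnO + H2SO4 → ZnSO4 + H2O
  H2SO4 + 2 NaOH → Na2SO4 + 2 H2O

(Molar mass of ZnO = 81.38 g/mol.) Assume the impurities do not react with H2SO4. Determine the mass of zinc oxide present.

7.964 g

n(H2SO4) added = 0.1033 × 0.9973 = 0.1030 mol
n(NaOH) used in back-titration = 0.03556 × 0.2902 = 0.01032 mol
From the 1:2 ratio, n(H2SO4) left over = 1/2 × 0.01032 = 5.160 × 10^-3 mol
n(H2SO4) consumed by analyte = 0.1030 − 5.160 × 10^-3 = 0.09786 mol
n(ZnO) = 0.09786 mol (1:1 ratio)
mass of ZnO = 0.09786 × 81.38 = 7.964 g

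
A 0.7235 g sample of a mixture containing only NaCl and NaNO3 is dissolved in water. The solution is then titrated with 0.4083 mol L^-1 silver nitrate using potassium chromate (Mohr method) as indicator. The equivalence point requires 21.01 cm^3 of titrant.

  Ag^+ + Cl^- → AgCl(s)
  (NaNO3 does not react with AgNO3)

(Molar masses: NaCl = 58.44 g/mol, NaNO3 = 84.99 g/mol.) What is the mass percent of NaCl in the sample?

n(AgNO3) = 0.02101 × 0.4083 = 8.578 × 10^-3 mol
Let x = n(NaCl), y = n(NaNO3).
Titrant: 1x = 8.578 × 10^-3;  mass: 58.44x + 84.99y = 0.7235
Solving, x = 8.578 × 10^-3 mol, y = 2.614 × 10^-3 mol
mass of NaCl = 8.578 × 10^-3 × 58.44 = 0.5013 g
% NaCl = 0.5013 / 0.7235 × 100 = 69.29 %

69.29 %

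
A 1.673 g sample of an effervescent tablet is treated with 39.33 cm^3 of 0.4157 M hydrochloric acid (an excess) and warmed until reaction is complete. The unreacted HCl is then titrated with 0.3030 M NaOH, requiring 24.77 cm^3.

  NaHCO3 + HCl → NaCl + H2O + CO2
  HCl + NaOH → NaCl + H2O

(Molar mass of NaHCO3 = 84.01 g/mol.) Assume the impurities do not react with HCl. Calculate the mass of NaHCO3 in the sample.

0.7430 g

n(HCl) added = 0.03933 × 0.4157 = 0.01635 mol
n(NaOH) used in back-titration = 0.02477 × 0.3030 = 7.505 × 10^-3 mol
n(HCl) left over = 7.505 × 10^-3 mol (1:1 ratio)
n(HCl) consumed by analyte = 0.01635 − 7.505 × 10^-3 = 8.844 × 10^-3 mol
n(NaHCO3) = 8.844 × 10^-3 mol (1:1 ratio)
mass of NaHCO3 = 8.844 × 10^-3 × 84.01 = 0.7430 g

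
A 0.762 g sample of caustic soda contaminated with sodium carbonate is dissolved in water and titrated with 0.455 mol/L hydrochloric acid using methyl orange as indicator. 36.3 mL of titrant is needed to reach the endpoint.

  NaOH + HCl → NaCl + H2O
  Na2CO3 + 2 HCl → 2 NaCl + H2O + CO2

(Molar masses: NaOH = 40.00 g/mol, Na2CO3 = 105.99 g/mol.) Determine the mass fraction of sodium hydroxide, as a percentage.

n(HCl) = 0.0363 × 0.455 = 0.0165 mol
Let x = n(NaOH), y = n(Na2CO3).
Titrant: 1x + 2y = 0.0165;  mass: 40.00x + 105.99y = 0.762
Solving, x = 8.72 × 10^-3 mol, y = 3.90 × 10^-3 mol
mass of NaOH = 8.72 × 10^-3 × 40.00 = 0.349 g
% NaOH = 0.349 / 0.762 × 100 = 45.8 %

45.8 %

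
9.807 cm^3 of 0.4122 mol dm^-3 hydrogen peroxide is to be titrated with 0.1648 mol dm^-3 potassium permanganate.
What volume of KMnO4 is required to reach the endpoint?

2 MnO4^- + 5 H2O2 + 6 H^+ → 2 Mn^2+ + 5 O2 + 8 H2O
n(H2O2) = 0.009807 L × 0.4122 mol/L = 4.042 × 10^-3 mol
From the 2:5 stoichiometry, n(KMnO4) = 2/5 × 4.042 × 10^-3 = 1.617 × 10^-3 mol
V(KMnO4) = 1.617 × 10^-3 mol / 0.1648 mol/L = 0.009812 L = 9.812 mL

9.812 mL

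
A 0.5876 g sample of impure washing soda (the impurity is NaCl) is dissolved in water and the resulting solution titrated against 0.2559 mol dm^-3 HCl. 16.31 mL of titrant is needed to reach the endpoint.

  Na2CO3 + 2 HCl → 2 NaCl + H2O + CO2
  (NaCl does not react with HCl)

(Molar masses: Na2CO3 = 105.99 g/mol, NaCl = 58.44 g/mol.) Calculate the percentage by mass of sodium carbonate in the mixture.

n(HCl) = 0.01631 × 0.2559 = 4.174 × 10^-3 mol
Let x = n(Na2CO3), y = n(NaCl).
Titrant: 2x = 4.174 × 10^-3;  mass: 105.99x + 58.44y = 0.5876
Solving, x = 2.087 × 10^-3 mol, y = 6.270 × 10^-3 mol
mass of Na2CO3 = 2.087 × 10^-3 × 105.99 = 0.2212 g
% Na2CO3 = 0.2212 / 0.5876 × 100 = 37.64 %

37.64 %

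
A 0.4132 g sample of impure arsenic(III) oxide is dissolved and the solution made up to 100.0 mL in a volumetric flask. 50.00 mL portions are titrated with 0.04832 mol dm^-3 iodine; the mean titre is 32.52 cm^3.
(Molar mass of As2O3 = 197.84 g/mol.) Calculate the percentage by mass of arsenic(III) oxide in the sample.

75.24 %

As2O3 + 2 I2 + 2 H2O → As2O5 + 4 HI
n(I2) per titration = 0.03252 × 0.04832 = 1.571 × 10^-3 mol
From the 1:2 ratio, n(As2O3) in each aliquot = 1/2 × 1.571 × 10^-3 = 7.857 × 10^-4 mol
n(As2O3) in the whole flask = 7.857 × 10^-4 × 100.0/50.00 = 1.571 × 10^-3 mol
mass of As2O3 = 1.571 × 10^-3 × 197.84 = 0.3109 g
% As2O3 = 0.3109 / 0.4132 × 100 = 75.24 %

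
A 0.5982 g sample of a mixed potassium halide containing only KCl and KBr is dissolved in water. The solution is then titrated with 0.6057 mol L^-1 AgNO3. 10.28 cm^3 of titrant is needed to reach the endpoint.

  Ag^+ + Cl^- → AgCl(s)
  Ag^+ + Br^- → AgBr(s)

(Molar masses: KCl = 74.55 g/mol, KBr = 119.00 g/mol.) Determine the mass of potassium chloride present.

0.2394 g

n(AgNO3) = 0.01028 × 0.6057 = 6.227 × 10^-3 mol
Let x = n(KCl), y = n(KBr).
Titrant: 1x + 1y = 6.227 × 10^-3;  mass: 74.55x + 119.00y = 0.5982
Solving, x = 3.212 × 10^-3 mol, y = 3.015 × 10^-3 mol
mass of KCl = 3.212 × 10^-3 × 74.55 = 0.2394 g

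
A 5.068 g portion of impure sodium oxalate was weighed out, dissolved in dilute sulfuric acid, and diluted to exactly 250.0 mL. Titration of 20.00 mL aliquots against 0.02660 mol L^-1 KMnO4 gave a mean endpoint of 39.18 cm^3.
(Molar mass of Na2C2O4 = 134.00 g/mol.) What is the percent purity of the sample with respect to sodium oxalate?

86.11 %

2 MnO4^- + 5 C2O4^2- + 16 H^+ → 2 Mn^2+ + 10 CO2 + 8 H2O
n(KMnO4) per titration = 0.03918 × 0.02660 = 1.042 × 10^-3 mol
From the 5:2 ratio, n(Na2C2O4) in each aliquot = 5/2 × 1.042 × 10^-3 = 2.605 × 10^-3 mol
n(Na2C2O4) in the whole flask = 2.605 × 10^-3 × 250.0/20.00 = 0.03257 mol
mass of Na2C2O4 = 0.03257 × 134.00 = 4.364 g
% Na2C2O4 = 4.364 / 5.068 × 100 = 86.11 %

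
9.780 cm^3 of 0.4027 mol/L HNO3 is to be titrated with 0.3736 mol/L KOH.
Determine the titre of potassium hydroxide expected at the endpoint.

HNO3 + KOH → KNO3 + H2O
n(HNO3) = 0.009780 L × 0.4027 mol/L = 3.938 × 10^-3 mol
n(KOH) = 3.938 × 10^-3 mol (1:1 stoichiometry)
V(KOH) = 3.938 × 10^-3 mol / 0.3736 mol/L = 0.01054 L = 10.54 mL

10.54 mL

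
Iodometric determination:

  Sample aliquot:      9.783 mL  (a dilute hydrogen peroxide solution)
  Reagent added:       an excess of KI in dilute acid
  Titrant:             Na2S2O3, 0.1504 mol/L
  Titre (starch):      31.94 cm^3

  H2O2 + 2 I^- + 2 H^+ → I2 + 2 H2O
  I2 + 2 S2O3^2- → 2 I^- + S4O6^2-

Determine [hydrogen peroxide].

n(S2O3^2-) = 0.03194 × 0.1504 = 4.804 × 10^-3 mol
n(I2) = n(S2O3^2-)/2 = 2.402 × 10^-3 mol
n(H2O2) in the aliquot = 2.402 × 10^-3 mol (1:1 ratio)
[H2O2] = 2.402 × 10^-3 / 0.009783 = 0.2455 mol/L

0.2455 mol/L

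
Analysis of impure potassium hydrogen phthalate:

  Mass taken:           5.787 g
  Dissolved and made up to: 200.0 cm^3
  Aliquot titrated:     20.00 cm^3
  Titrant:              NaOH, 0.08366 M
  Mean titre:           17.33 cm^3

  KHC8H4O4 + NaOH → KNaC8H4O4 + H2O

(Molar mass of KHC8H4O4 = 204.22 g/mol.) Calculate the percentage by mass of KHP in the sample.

51.16 %

n(NaOH) per titration = 0.01733 × 0.08366 = 1.450 × 10^-3 mol
n(KHC8H4O4) in each aliquot = 1.450 × 10^-3 mol (1:1 ratio)
n(KHC8H4O4) in the whole flask = 1.450 × 10^-3 × 200.0/20.00 = 0.01450 mol
mass of KHC8H4O4 = 0.01450 × 204.22 = 2.961 g
% KHC8H4O4 = 2.961 / 5.787 × 100 = 51.16 %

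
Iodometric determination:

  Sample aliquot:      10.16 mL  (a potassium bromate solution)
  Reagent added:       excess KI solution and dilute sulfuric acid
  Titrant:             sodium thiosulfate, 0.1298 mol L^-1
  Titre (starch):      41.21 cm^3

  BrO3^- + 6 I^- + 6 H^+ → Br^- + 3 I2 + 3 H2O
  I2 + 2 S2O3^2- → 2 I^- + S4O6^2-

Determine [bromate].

n(S2O3^2-) = 0.04121 × 0.1298 = 5.349 × 10^-3 mol
n(I2) = n(S2O3^2-)/2 = 2.675 × 10^-3 mol
From the 1:3 ratio, n(BrO3^-) in the aliquot = 1/3 × 2.675 × 10^-3 = 8.915 × 10^-4 mol
[BrO3^-] = 8.915 × 10^-4 / 0.01016 = 0.08775 mol/L

0.08775 mol/L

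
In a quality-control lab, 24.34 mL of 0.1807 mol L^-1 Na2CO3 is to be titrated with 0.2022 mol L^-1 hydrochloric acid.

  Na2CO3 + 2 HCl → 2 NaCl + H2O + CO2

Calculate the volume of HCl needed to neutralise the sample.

n(Na2CO3) = 0.02434 L × 0.1807 mol/L = 4.398 × 10^-3 mol
From the 2:1 stoichiometry, n(HCl) = 2/1 × 4.398 × 10^-3 = 8.796 × 10^-3 mol
V(HCl) = 8.796 × 10^-3 mol / 0.2022 mol/L = 0.04350 L = 43.50 mL

43.50 mL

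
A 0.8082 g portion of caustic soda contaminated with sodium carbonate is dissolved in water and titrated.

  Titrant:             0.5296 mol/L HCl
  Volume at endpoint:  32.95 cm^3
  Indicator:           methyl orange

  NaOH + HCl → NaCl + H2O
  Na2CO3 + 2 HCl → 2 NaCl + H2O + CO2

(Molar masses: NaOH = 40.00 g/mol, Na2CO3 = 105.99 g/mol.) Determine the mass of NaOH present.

0.3588 g

n(HCl) = 0.03295 × 0.5296 = 0.01745 mol
Let x = n(NaOH), y = n(Na2CO3).
Titrant: 1x + 2y = 0.01745;  mass: 40.00x + 105.99y = 0.8082
Solving, x = 8.971 × 10^-3 mol, y = 4.240 × 10^-3 mol
mass of NaOH = 8.971 × 10^-3 × 40.00 = 0.3588 g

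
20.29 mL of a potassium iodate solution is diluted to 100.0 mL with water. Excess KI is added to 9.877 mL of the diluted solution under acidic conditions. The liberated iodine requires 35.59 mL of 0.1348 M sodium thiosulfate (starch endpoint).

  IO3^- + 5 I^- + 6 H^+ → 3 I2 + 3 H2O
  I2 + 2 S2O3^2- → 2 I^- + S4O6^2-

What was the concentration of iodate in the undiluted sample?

0.3990 M

n(S2O3^2-) = 0.03559 × 0.1348 = 4.798 × 10^-3 mol
n(I2) = n(S2O3^2-)/2 = 2.399 × 10^-3 mol
From the 1:3 ratio, n(IO3^-) in the aliquot = 1/3 × 2.399 × 10^-3 = 7.996 × 10^-4 mol
[IO3^-]_dilute = 7.996 × 10^-4 / 0.009877 = 0.08095 mol/L
[IO3^-]_original = 0.08095 × 100.0/20.29 = 0.3990 mol/L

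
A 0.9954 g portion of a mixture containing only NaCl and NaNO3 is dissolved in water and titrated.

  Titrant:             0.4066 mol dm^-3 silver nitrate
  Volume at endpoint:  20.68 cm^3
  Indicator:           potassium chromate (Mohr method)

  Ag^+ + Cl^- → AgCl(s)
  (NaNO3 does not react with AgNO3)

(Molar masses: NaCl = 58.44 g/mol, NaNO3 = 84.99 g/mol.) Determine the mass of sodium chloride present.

0.4914 g

n(AgNO3) = 0.02068 × 0.4066 = 8.408 × 10^-3 mol
Let x = n(NaCl), y = n(NaNO3).
Titrant: 1x = 8.408 × 10^-3;  mass: 58.44x + 84.99y = 0.9954
Solving, x = 8.408 × 10^-3 mol, y = 5.930 × 10^-3 mol
mass of NaCl = 8.408 × 10^-3 × 58.44 = 0.4914 g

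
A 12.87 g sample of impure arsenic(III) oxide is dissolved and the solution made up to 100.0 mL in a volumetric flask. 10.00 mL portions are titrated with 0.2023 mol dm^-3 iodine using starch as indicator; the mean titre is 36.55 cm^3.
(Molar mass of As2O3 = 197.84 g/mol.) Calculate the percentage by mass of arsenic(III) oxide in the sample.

56.83 %

As2O3 + 2 I2 + 2 H2O → As2O5 + 4 HI
n(I2) per titration = 0.03655 × 0.2023 = 7.394 × 10^-3 mol
From the 1:2 ratio, n(As2O3) in each aliquot = 1/2 × 7.394 × 10^-3 = 3.697 × 10^-3 mol
n(As2O3) in the whole flask = 3.697 × 10^-3 × 100.0/10.00 = 0.03697 mol
mass of As2O3 = 0.03697 × 197.84 = 7.314 g
% As2O3 = 7.314 / 12.87 × 100 = 56.83 %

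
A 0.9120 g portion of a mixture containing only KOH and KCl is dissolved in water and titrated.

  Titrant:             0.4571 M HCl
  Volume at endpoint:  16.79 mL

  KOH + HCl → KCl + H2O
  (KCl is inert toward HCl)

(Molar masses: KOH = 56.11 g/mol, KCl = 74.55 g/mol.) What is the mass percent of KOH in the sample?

47.22 %

n(HCl) = 0.01679 × 0.4571 = 7.675 × 10^-3 mol
Let x = n(KOH), y = n(KCl).
Titrant: 1x = 7.675 × 10^-3;  mass: 56.11x + 74.55y = 0.9120
Solving, x = 7.675 × 10^-3 mol, y = 6.457 × 10^-3 mol
mass of KOH = 7.675 × 10^-3 × 56.11 = 0.4306 g
% KOH = 0.4306 / 0.9120 × 100 = 47.22 %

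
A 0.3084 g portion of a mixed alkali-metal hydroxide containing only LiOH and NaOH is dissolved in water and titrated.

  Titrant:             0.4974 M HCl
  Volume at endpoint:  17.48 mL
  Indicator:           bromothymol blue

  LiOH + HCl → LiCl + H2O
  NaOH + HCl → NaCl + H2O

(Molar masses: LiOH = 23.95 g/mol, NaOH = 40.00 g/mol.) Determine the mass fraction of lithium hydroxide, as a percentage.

n(HCl) = 0.01748 × 0.4974 = 8.695 × 10^-3 mol
Let x = n(LiOH), y = n(NaOH).
Titrant: 1x + 1y = 8.695 × 10^-3;  mass: 23.95x + 40.00y = 0.3084
Solving, x = 2.454 × 10^-3 mol, y = 6.241 × 10^-3 mol
mass of LiOH = 2.454 × 10^-3 × 23.95 = 0.05877 g
% LiOH = 0.05877 / 0.3084 × 100 = 19.06 %

19.06 %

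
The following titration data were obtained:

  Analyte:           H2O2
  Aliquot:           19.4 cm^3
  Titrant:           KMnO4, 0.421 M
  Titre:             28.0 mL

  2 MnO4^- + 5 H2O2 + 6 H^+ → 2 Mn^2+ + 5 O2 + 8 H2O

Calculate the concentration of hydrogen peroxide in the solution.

n(KMnO4) = 0.0280 L × 0.421 mol/L = 0.0118 mol
From the 5:2 mole ratio, n(H2O2) = 5/2 × 0.0118 = 0.0295 mol
[H2O2] = 0.0295 mol / 0.0194 L = 1.52 mol/L

1.52 M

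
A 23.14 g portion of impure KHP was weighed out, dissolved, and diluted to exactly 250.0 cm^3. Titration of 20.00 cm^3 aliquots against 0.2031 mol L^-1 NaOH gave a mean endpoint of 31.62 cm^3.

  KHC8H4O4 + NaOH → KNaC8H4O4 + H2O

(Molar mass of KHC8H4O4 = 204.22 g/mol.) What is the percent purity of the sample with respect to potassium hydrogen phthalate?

70.85 %

n(NaOH) per titration = 0.03162 × 0.2031 = 6.422 × 10^-3 mol
n(KHC8H4O4) in each aliquot = 6.422 × 10^-3 mol (1:1 ratio)
n(KHC8H4O4) in the whole flask = 6.422 × 10^-3 × 250.0/20.00 = 0.08028 mol
mass of KHC8H4O4 = 0.08028 × 204.22 = 16.39 g
% KHC8H4O4 = 16.39 / 23.14 × 100 = 70.85 %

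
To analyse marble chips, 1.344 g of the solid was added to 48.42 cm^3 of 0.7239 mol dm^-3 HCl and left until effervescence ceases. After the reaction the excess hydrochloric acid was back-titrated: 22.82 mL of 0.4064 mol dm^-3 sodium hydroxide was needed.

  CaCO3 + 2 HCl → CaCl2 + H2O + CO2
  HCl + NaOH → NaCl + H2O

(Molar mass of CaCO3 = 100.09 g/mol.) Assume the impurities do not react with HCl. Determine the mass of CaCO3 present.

1.290 g

n(HCl) added = 0.04842 × 0.7239 = 0.03505 mol
n(NaOH) used in back-titration = 0.02282 × 0.4064 = 9.274 × 10^-3 mol
n(HCl) left over = 9.274 × 10^-3 mol (1:1 ratio)
n(HCl) consumed by analyte = 0.03505 − 9.274 × 10^-3 = 0.02578 mol
From the 1:2 ratio, n(CaCO3) = 1/2 × 0.02578 = 0.01289 mol
mass of CaCO3 = 0.01289 × 100.09 = 1.290 g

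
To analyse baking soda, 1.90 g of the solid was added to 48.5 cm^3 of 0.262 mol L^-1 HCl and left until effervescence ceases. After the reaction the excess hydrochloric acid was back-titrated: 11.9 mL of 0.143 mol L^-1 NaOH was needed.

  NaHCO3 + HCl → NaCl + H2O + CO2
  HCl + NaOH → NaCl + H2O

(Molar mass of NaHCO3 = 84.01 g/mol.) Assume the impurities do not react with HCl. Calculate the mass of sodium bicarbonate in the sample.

n(HCl) added = 0.0485 × 0.262 = 0.0127 mol
n(NaOH) used in back-titration = 0.0119 × 0.143 = 1.70 × 10^-3 mol
n(HCl) left over = 1.70 × 10^-3 mol (1:1 ratio)
n(HCl) consumed by analyte = 0.0127 − 1.70 × 10^-3 = 0.0110 mol
n(NaHCO3) = 0.0110 mol (1:1 ratio)
mass of NaHCO3 = 0.0110 × 84.01 = 0.925 g

0.925 g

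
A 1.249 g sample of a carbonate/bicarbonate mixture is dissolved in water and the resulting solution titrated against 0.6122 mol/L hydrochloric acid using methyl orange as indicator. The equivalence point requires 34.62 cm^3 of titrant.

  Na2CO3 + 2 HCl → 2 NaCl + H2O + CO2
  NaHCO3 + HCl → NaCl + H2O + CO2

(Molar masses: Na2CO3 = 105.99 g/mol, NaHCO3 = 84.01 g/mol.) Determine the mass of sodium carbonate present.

n(HCl) = 0.03462 × 0.6122 = 0.02119 mol
Let x = n(Na2CO3), y = n(NaHCO3).
Titrant: 2x + 1y = 0.02119;  mass: 105.99x + 84.01y = 1.249
Solving, x = 8.569 × 10^-3 mol, y = 4.056 × 10^-3 mol
mass of Na2CO3 = 8.569 × 10^-3 × 105.99 = 0.9082 g

0.9082 g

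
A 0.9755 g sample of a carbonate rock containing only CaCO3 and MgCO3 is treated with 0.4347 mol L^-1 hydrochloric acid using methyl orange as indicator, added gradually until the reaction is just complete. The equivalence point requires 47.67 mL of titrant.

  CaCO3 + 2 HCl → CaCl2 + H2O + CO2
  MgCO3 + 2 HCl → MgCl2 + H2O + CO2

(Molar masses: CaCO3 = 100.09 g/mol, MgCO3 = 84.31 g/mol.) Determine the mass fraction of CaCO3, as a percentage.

66.29 %

n(HCl) = 0.04767 × 0.4347 = 0.02072 mol
Let x = n(CaCO3), y = n(MgCO3).
Titrant: 2x + 2y = 0.02072;  mass: 100.09x + 84.31y = 0.9755
Solving, x = 6.461 × 10^-3 mol, y = 3.900 × 10^-3 mol
mass of CaCO3 = 6.461 × 10^-3 × 100.09 = 0.6467 g
% CaCO3 = 0.6467 / 0.9755 × 100 = 66.29 %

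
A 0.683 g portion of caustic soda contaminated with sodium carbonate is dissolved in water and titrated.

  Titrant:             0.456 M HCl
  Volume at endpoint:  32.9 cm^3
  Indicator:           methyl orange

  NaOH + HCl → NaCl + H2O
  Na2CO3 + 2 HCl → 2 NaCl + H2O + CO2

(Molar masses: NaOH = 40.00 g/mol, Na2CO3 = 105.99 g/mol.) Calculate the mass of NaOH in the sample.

n(HCl) = 0.0329 × 0.456 = 0.0150 mol
Let x = n(NaOH), y = n(Na2CO3).
Titrant: 1x + 2y = 0.0150;  mass: 40.00x + 105.99y = 0.683
Solving, x = 8.62 × 10^-3 mol, y = 3.19 × 10^-3 mol
mass of NaOH = 8.62 × 10^-3 × 40.00 = 0.345 g

0.345 g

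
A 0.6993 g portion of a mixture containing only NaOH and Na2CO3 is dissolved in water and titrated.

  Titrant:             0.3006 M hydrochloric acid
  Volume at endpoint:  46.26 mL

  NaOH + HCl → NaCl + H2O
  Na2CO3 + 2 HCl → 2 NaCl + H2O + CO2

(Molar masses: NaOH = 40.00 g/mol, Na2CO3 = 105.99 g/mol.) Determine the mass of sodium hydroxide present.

n(HCl) = 0.04626 × 0.3006 = 0.01391 mol
Let x = n(NaOH), y = n(Na2CO3).
Titrant: 1x + 2y = 0.01391;  mass: 40.00x + 105.99y = 0.6993
Solving, x = 2.896 × 10^-3 mol, y = 5.505 × 10^-3 mol
mass of NaOH = 2.896 × 10^-3 × 40.00 = 0.1158 g

0.1158 g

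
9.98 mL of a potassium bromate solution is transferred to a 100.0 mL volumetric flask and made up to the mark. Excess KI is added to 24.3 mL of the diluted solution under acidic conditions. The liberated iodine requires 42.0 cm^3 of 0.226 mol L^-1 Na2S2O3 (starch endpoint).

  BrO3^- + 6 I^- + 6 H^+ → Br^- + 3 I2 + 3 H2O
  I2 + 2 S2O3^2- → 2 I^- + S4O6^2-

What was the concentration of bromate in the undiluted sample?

0.652 mol/L

n(S2O3^2-) = 0.0420 × 0.226 = 9.49 × 10^-3 mol
n(I2) = n(S2O3^2-)/2 = 4.75 × 10^-3 mol
From the 1:3 ratio, n(BrO3^-) in the aliquot = 1/3 × 4.75 × 10^-3 = 1.58 × 10^-3 mol
[BrO3^-]_dilute = 1.58 × 10^-3 / 0.0243 = 0.0651 mol/L
[BrO3^-]_original = 0.0651 × 100.0/9.98 = 0.652 mol/L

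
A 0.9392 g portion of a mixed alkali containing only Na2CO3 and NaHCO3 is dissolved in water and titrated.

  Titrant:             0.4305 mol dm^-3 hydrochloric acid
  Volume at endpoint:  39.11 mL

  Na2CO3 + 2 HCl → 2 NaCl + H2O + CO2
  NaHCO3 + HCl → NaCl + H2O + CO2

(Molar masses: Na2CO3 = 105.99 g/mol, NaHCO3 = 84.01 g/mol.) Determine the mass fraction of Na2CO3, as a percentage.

86.46 %

n(HCl) = 0.03911 × 0.4305 = 0.01684 mol
Let x = n(Na2CO3), y = n(NaHCO3).
Titrant: 2x + 1y = 0.01684;  mass: 105.99x + 84.01y = 0.9392
Solving, x = 7.662 × 10^-3 mol, y = 1.513 × 10^-3 mol
mass of Na2CO3 = 7.662 × 10^-3 × 105.99 = 0.8121 g
% Na2CO3 = 0.8121 / 0.9392 × 100 = 86.46 %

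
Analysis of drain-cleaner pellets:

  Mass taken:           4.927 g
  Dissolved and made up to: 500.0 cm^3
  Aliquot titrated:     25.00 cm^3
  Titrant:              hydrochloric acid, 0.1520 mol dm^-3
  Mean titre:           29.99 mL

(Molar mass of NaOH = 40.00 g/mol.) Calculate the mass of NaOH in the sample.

NaOH + HCl → NaCl + H2O
n(HCl) per titration = 0.02999 × 0.1520 = 4.558 × 10^-3 mol
n(NaOH) in each aliquot = 4.558 × 10^-3 mol (1:1 ratio)
n(NaOH) in the whole flask = 4.558 × 10^-3 × 500.0/25.00 = 0.09117 mol
mass of NaOH = 0.09117 × 40.00 = 3.647 g

3.647 g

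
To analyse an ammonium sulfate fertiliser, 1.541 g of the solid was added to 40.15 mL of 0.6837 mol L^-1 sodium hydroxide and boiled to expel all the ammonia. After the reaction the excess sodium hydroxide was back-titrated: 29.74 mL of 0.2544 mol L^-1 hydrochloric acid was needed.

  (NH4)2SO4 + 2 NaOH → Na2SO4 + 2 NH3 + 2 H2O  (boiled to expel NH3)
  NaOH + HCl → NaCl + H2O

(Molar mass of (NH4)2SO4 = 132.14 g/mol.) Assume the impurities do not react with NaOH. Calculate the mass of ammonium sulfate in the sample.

n(NaOH) added = 0.04015 × 0.6837 = 0.02745 mol
n(HCl) used in back-titration = 0.02974 × 0.2544 = 7.566 × 10^-3 mol
n(NaOH) left over = 7.566 × 10^-3 mol (1:1 ratio)
n(NaOH) consumed by analyte = 0.02745 − 7.566 × 10^-3 = 0.01988 mol
From the 1:2 ratio, n((NH4)2SO4) = 1/2 × 0.01988 = 9.942 × 10^-3 mol
mass of (NH4)2SO4 = 9.942 × 10^-3 × 132.14 = 1.314 g

1.314 g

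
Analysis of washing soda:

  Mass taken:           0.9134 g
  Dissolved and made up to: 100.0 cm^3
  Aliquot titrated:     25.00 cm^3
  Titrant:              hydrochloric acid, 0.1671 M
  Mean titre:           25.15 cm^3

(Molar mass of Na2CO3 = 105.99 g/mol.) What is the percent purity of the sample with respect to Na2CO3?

97.53 %

Na2CO3 + 2 HCl → 2 NaCl + H2O + CO2
n(HCl) per titration = 0.02515 × 0.1671 = 4.203 × 10^-3 mol
From the 1:2 ratio, n(Na2CO3) in each aliquot = 1/2 × 4.203 × 10^-3 = 2.101 × 10^-3 mol
n(Na2CO3) in the whole flask = 2.101 × 10^-3 × 100.0/25.00 = 8.405 × 10^-3 mol
mass of Na2CO3 = 8.405 × 10^-3 × 105.99 = 0.8909 g
% Na2CO3 = 0.8909 / 0.9134 × 100 = 97.53 %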